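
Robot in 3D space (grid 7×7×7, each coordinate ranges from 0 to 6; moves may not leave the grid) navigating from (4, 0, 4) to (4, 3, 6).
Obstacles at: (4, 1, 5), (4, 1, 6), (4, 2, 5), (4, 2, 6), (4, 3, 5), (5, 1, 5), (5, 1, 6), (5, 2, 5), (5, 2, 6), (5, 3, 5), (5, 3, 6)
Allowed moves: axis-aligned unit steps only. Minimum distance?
7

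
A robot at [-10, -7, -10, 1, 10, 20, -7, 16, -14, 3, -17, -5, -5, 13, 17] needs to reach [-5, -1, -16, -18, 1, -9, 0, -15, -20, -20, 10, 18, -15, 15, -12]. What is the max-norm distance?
31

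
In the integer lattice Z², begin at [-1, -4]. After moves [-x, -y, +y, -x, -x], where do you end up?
(-4, -4)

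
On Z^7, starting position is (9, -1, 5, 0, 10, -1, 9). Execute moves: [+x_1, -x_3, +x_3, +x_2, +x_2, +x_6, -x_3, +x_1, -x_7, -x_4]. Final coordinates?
(11, 1, 4, -1, 10, 0, 8)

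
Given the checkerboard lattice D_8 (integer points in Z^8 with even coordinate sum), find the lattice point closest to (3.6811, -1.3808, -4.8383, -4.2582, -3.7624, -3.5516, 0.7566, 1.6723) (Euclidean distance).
(4, -1, -5, -4, -4, -3, 1, 2)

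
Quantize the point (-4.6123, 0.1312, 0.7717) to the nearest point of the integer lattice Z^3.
(-5, 0, 1)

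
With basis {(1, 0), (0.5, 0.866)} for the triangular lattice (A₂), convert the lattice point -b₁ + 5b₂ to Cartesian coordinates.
(1.5, 4.33)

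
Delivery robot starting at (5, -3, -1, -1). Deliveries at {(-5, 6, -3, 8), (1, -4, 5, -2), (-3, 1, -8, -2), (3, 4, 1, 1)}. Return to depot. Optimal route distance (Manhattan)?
90
(one optimal route: (5, -3, -1, -1) → (1, -4, 5, -2) → (-3, 1, -8, -2) → (-5, 6, -3, 8) → (3, 4, 1, 1) → (5, -3, -1, -1))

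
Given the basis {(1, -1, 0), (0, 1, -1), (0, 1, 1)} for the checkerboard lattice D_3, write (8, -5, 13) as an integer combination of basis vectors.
8b₁ - 5b₂ + 8b₃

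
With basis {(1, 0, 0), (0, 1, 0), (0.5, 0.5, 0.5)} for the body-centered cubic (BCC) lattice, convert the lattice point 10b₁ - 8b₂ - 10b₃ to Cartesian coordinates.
(5, -13, -5)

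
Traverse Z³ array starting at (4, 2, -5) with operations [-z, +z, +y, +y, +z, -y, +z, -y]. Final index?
(4, 2, -3)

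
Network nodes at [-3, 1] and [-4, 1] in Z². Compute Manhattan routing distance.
1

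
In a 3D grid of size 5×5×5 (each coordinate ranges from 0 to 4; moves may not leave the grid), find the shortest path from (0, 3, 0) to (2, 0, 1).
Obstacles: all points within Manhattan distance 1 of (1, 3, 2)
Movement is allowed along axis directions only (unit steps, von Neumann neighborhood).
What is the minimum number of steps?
6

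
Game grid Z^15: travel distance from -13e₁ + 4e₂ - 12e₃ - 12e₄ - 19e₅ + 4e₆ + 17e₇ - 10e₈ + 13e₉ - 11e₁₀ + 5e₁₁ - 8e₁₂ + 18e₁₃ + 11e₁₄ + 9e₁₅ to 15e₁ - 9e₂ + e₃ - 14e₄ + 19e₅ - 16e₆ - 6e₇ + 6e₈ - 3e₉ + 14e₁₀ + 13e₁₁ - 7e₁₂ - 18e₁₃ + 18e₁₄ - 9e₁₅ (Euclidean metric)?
79.8123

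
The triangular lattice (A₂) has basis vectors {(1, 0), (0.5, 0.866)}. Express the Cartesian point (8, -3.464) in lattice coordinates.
10b₁ - 4b₂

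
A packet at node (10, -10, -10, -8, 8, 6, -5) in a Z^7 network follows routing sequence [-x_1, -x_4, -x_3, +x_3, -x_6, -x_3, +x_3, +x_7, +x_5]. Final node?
(9, -10, -10, -9, 9, 5, -4)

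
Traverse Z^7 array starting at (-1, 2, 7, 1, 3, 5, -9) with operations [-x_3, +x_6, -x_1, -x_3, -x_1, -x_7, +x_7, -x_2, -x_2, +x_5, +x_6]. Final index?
(-3, 0, 5, 1, 4, 7, -9)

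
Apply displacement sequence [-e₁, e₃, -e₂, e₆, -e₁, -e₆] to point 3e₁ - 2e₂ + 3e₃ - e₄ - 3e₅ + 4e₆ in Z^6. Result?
(1, -3, 4, -1, -3, 4)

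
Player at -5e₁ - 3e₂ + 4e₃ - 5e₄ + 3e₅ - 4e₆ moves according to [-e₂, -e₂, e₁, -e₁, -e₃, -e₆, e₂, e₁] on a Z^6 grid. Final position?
(-4, -4, 3, -5, 3, -5)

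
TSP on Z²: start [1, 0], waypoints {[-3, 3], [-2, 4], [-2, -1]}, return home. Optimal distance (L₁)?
18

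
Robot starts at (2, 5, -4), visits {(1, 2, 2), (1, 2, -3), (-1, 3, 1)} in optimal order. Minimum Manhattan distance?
14
(one optimal route: (2, 5, -4) → (1, 2, -3) → (1, 2, 2) → (-1, 3, 1))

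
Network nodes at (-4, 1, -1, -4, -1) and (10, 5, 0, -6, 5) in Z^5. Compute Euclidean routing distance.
15.906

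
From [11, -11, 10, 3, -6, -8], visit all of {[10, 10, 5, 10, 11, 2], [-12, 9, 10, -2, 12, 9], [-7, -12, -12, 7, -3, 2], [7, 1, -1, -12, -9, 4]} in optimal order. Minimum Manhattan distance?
233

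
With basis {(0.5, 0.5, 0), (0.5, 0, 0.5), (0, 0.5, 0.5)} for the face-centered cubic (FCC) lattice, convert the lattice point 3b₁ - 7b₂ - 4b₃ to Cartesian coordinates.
(-2, -0.5, -5.5)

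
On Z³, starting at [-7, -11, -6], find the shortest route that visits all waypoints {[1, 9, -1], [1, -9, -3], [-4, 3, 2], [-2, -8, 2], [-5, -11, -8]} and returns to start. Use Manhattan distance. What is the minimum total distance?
80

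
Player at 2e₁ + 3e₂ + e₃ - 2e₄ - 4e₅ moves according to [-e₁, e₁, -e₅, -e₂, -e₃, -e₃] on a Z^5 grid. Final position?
(2, 2, -1, -2, -5)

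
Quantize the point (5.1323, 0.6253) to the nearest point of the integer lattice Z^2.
(5, 1)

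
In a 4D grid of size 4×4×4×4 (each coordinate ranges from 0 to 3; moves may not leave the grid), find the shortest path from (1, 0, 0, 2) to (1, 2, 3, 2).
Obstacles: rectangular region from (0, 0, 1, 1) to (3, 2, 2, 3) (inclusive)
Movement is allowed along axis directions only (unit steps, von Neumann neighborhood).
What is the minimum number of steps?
7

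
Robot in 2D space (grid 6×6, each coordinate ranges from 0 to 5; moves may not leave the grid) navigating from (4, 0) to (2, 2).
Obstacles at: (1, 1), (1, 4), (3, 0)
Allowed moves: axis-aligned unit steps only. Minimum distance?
4
(one shortest path: (4, 0) → (4, 1) → (3, 1) → (2, 1) → (2, 2))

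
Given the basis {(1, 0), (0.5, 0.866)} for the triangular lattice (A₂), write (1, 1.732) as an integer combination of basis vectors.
2b₂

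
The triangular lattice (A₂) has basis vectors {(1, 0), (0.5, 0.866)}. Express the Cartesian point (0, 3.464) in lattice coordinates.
-2b₁ + 4b₂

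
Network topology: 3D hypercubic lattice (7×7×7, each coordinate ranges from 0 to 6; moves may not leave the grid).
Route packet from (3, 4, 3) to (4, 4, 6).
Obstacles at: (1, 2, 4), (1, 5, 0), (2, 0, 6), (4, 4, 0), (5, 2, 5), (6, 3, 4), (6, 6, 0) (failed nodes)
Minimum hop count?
4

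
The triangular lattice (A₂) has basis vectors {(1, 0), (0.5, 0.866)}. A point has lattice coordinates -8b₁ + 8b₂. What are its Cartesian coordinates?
(-4, 6.928)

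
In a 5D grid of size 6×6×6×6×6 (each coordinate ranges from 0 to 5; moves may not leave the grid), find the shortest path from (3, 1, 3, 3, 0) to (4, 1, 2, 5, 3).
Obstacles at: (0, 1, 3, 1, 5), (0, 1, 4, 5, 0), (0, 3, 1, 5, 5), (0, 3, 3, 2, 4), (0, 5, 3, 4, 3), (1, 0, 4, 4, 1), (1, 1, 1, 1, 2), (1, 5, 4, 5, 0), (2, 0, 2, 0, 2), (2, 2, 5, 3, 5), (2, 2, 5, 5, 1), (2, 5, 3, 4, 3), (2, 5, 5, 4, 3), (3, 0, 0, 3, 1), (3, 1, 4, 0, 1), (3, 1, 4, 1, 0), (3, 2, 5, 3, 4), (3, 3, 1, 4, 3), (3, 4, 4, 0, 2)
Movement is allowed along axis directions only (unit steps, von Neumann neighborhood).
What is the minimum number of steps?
7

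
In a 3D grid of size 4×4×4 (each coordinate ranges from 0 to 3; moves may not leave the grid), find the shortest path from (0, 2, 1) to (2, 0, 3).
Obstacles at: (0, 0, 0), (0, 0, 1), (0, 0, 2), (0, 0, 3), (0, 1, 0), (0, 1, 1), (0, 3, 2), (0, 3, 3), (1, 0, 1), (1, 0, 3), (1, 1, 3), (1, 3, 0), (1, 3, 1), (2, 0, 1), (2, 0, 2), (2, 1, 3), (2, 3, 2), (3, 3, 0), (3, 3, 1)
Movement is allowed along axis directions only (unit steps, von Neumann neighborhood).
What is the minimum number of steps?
8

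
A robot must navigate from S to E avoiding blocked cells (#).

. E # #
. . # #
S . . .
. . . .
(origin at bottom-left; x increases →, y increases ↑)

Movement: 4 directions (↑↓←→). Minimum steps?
3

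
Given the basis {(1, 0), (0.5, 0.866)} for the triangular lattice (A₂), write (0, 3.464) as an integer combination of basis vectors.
-2b₁ + 4b₂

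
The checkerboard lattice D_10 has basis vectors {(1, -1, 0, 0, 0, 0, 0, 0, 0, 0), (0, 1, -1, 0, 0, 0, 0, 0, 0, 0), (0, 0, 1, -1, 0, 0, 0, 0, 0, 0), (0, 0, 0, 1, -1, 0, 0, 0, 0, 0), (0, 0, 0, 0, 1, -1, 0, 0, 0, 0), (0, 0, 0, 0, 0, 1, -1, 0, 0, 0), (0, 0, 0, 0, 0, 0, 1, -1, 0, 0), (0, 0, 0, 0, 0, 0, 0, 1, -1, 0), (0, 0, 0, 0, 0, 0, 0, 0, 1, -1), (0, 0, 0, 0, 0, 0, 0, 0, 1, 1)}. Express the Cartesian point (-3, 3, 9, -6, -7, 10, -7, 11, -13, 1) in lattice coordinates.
-3b₁ + 9b₃ + 3b₄ - 4b₅ + 6b₆ - b₇ + 10b₈ - 2b₉ - b₁₀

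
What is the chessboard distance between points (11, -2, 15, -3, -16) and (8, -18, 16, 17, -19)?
20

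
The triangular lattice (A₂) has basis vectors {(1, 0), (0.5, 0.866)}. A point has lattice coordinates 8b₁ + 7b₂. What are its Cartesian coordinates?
(11.5, 6.062)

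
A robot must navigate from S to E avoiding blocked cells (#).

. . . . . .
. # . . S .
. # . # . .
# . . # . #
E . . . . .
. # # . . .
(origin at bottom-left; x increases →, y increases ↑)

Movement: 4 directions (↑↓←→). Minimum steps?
7
(one shortest path: (4, 4) → (3, 4) → (2, 4) → (2, 3) → (2, 2) → (1, 2) → (1, 1) → (0, 1))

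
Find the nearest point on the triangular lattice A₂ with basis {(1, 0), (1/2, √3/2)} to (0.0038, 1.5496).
(0, 1.732)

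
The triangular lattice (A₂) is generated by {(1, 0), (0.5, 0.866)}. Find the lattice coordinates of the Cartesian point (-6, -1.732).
-5b₁ - 2b₂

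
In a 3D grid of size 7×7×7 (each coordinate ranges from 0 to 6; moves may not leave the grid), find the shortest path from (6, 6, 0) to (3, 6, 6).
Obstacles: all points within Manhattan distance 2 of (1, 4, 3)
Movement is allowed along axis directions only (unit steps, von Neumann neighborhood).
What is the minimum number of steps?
9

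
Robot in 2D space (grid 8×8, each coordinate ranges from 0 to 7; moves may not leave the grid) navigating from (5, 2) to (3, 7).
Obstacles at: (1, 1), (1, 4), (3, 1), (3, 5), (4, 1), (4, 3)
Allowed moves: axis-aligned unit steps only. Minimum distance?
7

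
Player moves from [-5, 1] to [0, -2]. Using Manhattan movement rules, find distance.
8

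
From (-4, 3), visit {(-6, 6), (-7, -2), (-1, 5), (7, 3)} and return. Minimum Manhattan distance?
44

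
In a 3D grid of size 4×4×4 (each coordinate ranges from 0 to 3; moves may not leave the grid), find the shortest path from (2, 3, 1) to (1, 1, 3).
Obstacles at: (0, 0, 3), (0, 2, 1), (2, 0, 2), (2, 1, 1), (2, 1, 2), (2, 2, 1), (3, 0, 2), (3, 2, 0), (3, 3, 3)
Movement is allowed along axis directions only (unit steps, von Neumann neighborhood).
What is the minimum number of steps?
5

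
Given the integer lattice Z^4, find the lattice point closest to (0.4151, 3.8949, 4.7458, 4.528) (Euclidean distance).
(0, 4, 5, 5)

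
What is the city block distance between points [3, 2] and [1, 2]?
2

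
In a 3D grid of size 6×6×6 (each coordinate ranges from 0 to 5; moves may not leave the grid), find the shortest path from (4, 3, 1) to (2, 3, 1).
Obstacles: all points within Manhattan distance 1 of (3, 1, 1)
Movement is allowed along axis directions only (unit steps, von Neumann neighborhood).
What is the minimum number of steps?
2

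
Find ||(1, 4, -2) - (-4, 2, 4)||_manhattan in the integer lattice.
13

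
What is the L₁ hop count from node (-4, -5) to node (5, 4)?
18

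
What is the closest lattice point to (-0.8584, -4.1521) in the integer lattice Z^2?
(-1, -4)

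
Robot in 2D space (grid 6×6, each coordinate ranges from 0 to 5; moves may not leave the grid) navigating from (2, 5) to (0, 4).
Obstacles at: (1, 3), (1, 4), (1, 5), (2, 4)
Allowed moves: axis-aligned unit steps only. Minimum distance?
9
(one shortest path: (2, 5) → (3, 5) → (3, 4) → (3, 3) → (2, 3) → (2, 2) → (1, 2) → (0, 2) → (0, 3) → (0, 4))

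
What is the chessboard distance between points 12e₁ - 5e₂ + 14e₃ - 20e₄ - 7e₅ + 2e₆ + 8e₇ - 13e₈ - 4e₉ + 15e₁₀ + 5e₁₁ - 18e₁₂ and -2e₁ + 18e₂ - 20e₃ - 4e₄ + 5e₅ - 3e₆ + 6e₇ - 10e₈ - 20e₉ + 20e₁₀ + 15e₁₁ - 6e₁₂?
34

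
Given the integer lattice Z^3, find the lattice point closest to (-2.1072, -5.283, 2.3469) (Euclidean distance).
(-2, -5, 2)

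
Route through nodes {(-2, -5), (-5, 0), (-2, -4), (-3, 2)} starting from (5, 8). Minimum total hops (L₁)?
26
(one optimal route: (5, 8) → (-3, 2) → (-5, 0) → (-2, -4) → (-2, -5))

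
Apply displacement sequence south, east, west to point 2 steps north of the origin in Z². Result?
(0, 1)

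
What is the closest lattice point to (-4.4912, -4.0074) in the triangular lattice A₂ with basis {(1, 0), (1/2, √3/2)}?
(-4.5, -4.33)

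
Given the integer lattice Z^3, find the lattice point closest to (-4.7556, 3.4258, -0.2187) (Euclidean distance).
(-5, 3, 0)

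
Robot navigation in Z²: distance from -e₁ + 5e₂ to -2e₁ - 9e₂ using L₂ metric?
14.0357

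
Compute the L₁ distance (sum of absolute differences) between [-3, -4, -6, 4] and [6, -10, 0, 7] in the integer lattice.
24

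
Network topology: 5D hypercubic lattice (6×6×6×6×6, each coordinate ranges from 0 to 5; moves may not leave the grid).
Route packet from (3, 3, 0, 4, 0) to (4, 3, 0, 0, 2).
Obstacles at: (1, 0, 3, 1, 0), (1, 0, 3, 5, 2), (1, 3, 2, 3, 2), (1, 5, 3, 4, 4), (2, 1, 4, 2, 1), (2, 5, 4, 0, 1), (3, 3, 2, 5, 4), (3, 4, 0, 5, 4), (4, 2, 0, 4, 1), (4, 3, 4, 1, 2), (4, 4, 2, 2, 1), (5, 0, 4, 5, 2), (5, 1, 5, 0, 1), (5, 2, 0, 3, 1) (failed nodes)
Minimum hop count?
7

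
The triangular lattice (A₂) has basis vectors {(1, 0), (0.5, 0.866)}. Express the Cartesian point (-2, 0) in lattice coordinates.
-2b₁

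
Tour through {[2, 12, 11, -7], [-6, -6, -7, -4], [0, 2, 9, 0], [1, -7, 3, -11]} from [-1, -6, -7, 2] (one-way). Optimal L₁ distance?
84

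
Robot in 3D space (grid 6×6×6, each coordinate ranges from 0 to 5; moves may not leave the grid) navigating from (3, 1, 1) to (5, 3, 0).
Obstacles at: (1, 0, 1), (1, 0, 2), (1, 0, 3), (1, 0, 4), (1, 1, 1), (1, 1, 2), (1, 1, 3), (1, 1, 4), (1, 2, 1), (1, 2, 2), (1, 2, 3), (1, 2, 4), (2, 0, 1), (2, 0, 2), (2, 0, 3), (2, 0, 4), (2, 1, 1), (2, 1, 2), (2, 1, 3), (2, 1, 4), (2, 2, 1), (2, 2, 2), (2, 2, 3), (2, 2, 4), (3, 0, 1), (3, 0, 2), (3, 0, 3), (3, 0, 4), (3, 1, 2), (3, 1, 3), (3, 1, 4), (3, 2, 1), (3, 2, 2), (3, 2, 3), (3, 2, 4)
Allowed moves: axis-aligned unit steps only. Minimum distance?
5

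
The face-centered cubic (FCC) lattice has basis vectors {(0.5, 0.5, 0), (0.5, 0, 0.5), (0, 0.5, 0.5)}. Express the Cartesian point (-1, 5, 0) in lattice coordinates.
4b₁ - 6b₂ + 6b₃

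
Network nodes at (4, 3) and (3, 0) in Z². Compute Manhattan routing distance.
4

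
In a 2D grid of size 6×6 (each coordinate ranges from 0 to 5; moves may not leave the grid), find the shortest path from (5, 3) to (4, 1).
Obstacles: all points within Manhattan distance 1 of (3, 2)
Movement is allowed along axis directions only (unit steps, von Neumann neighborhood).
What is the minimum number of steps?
3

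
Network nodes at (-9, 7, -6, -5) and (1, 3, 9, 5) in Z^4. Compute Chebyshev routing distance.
15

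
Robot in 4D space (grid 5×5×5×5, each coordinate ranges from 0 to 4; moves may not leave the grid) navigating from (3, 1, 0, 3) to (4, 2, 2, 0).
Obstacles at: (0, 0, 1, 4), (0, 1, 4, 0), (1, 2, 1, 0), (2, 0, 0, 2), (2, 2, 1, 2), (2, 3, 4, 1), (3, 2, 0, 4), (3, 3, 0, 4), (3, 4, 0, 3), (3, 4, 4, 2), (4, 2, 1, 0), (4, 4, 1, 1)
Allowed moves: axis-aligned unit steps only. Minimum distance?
7
(one shortest path: (3, 1, 0, 3) → (4, 1, 0, 3) → (4, 2, 0, 3) → (4, 2, 1, 3) → (4, 2, 2, 3) → (4, 2, 2, 2) → (4, 2, 2, 1) → (4, 2, 2, 0))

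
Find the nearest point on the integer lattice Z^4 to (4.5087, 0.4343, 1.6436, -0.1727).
(5, 0, 2, 0)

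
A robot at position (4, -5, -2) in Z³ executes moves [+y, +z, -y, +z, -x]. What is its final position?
(3, -5, 0)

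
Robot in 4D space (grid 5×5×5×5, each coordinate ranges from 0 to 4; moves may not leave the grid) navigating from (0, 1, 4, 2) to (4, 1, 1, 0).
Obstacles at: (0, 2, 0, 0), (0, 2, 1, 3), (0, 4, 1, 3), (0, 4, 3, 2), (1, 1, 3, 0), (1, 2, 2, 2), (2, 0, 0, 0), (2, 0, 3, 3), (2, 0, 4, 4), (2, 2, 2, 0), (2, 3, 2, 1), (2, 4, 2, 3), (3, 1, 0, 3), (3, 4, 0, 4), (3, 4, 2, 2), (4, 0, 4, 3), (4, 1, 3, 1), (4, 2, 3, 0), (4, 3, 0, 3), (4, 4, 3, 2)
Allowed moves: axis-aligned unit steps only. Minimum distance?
9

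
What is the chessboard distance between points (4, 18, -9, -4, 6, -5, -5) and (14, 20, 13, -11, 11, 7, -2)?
22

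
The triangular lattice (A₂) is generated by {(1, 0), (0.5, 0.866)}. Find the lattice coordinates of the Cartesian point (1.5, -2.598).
3b₁ - 3b₂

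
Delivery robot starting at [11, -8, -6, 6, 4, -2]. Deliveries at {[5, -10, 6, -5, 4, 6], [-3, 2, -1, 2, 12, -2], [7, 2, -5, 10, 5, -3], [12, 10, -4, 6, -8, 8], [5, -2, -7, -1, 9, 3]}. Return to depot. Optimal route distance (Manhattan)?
216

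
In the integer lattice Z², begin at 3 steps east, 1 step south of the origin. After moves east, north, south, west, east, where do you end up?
(4, -1)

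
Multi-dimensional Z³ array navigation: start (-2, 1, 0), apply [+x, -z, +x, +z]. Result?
(0, 1, 0)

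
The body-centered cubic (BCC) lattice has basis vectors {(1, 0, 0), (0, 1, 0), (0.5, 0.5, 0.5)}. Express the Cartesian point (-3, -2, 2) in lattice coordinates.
-5b₁ - 4b₂ + 4b₃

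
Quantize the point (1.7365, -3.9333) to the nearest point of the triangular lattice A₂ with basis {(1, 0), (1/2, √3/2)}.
(1.5, -4.33)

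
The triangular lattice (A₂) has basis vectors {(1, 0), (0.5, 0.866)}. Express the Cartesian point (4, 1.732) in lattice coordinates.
3b₁ + 2b₂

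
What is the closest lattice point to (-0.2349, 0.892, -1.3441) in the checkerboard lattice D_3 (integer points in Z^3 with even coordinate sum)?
(0, 1, -1)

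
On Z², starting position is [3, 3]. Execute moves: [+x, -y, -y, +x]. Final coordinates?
(5, 1)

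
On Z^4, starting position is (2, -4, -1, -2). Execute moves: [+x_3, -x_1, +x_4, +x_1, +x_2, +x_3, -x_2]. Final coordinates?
(2, -4, 1, -1)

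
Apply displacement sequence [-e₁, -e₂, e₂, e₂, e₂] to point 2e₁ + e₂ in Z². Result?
(1, 3)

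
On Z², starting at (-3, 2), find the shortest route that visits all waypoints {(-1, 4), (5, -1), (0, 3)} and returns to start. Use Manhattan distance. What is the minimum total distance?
26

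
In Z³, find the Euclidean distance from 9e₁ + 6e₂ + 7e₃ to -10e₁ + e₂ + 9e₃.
19.7484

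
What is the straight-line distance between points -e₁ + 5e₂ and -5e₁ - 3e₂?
8.94427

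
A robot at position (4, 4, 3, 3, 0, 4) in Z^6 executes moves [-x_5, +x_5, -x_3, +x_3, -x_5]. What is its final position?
(4, 4, 3, 3, -1, 4)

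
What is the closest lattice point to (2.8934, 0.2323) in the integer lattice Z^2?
(3, 0)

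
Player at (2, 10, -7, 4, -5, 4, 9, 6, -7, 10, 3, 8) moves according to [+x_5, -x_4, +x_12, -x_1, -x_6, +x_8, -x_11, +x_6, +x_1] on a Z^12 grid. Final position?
(2, 10, -7, 3, -4, 4, 9, 7, -7, 10, 2, 9)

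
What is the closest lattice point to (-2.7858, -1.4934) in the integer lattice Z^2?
(-3, -1)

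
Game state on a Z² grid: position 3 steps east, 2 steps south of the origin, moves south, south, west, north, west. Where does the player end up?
(1, -3)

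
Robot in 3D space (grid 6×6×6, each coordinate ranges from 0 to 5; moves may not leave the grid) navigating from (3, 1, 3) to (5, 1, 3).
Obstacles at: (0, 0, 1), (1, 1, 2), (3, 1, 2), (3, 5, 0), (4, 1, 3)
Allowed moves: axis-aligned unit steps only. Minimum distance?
4
(one shortest path: (3, 1, 3) → (3, 0, 3) → (4, 0, 3) → (5, 0, 3) → (5, 1, 3))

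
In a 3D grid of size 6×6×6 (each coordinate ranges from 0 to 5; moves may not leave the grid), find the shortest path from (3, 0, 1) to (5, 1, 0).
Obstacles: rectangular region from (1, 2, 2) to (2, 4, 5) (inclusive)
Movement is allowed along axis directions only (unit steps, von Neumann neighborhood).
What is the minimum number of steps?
4
(one shortest path: (3, 0, 1) → (4, 0, 1) → (5, 0, 1) → (5, 1, 1) → (5, 1, 0))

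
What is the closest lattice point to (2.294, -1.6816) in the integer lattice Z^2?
(2, -2)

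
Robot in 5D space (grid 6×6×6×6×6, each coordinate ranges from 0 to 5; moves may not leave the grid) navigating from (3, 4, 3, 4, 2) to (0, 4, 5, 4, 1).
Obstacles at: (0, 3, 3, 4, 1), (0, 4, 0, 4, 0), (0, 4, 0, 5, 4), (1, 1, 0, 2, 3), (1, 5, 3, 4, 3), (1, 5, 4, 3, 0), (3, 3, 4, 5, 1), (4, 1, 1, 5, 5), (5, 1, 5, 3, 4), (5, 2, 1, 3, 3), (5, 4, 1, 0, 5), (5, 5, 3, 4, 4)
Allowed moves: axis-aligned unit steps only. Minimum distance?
6
(one shortest path: (3, 4, 3, 4, 2) → (2, 4, 3, 4, 2) → (1, 4, 3, 4, 2) → (0, 4, 3, 4, 2) → (0, 4, 4, 4, 2) → (0, 4, 5, 4, 2) → (0, 4, 5, 4, 1))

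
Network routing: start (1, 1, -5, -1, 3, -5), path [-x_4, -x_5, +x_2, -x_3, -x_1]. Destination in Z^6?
(0, 2, -6, -2, 2, -5)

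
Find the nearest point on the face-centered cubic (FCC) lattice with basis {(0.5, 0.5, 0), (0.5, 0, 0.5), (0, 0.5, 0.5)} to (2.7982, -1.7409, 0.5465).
(3, -1.5, 0.5)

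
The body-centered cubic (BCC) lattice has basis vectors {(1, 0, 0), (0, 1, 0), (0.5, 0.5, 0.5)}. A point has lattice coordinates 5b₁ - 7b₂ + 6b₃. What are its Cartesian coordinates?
(8, -4, 3)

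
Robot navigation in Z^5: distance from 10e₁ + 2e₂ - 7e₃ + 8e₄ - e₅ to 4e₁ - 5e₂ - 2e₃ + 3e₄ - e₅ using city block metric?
23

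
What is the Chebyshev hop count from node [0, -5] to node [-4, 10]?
15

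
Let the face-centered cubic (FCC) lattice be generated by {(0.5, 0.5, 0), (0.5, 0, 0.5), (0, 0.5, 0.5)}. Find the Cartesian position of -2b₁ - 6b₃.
(-1, -4, -3)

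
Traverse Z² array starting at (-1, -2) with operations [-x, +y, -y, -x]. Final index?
(-3, -2)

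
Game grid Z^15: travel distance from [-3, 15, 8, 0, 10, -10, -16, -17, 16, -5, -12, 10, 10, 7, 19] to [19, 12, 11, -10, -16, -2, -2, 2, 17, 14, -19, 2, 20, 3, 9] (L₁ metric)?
164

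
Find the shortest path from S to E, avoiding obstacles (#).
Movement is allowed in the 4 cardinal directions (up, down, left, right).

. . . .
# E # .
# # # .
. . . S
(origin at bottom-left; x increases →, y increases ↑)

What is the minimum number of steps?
6
(one shortest path: (3, 0) → (3, 1) → (3, 2) → (3, 3) → (2, 3) → (1, 3) → (1, 2))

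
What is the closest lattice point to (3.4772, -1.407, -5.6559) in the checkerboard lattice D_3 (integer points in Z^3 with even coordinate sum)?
(3, -1, -6)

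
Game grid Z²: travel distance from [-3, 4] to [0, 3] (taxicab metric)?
4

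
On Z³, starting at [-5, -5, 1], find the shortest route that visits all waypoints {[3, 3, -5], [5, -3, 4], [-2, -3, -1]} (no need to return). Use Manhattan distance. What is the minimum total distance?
36
(one optimal route: (-5, -5, 1) → (-2, -3, -1) → (5, -3, 4) → (3, 3, -5))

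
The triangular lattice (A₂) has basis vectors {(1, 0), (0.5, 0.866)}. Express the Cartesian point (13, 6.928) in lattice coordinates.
9b₁ + 8b₂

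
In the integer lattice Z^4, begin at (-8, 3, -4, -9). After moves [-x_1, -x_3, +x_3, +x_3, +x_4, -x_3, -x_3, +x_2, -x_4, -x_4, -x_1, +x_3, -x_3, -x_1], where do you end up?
(-11, 4, -5, -10)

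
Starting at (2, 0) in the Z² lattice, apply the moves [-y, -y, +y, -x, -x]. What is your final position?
(0, -1)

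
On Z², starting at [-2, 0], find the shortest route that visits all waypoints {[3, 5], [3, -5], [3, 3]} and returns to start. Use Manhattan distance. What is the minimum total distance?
30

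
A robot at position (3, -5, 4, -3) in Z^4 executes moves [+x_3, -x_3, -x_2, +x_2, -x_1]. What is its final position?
(2, -5, 4, -3)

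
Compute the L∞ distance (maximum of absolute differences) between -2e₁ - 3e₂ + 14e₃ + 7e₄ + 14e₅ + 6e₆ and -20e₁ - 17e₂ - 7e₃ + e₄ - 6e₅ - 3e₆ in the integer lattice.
21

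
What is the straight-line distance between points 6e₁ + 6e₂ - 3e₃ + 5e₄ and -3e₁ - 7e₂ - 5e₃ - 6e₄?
19.3649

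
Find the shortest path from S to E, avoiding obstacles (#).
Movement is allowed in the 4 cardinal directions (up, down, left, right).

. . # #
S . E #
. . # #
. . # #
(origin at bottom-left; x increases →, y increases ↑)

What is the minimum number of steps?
2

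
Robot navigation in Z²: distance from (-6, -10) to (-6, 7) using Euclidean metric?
17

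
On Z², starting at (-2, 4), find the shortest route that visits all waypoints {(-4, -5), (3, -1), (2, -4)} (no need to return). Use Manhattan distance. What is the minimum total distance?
21
(one optimal route: (-2, 4) → (3, -1) → (2, -4) → (-4, -5))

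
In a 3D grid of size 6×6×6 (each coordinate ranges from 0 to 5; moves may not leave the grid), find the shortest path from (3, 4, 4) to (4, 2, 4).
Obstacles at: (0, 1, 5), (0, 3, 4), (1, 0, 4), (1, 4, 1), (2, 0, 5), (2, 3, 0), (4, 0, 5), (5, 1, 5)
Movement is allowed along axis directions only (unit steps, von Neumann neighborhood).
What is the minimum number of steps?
3
(one shortest path: (3, 4, 4) → (4, 4, 4) → (4, 3, 4) → (4, 2, 4))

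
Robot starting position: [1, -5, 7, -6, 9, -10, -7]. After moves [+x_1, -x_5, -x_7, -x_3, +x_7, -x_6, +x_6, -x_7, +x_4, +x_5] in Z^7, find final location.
(2, -5, 6, -5, 9, -10, -8)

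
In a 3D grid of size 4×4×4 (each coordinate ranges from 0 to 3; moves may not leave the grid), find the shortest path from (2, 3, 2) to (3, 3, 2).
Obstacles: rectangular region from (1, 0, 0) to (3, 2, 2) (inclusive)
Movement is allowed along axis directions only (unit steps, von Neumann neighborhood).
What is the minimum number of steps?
1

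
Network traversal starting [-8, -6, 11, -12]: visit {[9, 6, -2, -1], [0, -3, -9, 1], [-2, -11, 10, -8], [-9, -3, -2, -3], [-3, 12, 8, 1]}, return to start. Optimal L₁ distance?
154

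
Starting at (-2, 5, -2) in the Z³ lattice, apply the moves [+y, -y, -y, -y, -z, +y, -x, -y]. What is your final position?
(-3, 3, -3)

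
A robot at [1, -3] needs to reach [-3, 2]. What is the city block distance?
9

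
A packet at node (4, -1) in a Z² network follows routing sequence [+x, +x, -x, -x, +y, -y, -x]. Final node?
(3, -1)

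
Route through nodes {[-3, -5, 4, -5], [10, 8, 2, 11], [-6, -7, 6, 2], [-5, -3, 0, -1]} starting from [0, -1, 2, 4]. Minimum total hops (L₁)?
84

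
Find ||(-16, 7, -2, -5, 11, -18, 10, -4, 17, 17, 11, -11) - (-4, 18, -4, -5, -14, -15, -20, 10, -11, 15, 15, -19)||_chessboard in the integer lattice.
30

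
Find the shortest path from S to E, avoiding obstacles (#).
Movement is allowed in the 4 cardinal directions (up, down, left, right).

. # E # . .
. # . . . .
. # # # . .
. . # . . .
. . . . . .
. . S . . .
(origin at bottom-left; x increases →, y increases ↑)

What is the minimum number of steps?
9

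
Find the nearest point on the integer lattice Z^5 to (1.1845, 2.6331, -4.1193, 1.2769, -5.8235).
(1, 3, -4, 1, -6)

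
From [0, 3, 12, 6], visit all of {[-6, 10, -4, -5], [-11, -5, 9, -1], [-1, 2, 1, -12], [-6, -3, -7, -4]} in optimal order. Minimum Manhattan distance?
97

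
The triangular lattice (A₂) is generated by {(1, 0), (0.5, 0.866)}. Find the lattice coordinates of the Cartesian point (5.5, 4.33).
3b₁ + 5b₂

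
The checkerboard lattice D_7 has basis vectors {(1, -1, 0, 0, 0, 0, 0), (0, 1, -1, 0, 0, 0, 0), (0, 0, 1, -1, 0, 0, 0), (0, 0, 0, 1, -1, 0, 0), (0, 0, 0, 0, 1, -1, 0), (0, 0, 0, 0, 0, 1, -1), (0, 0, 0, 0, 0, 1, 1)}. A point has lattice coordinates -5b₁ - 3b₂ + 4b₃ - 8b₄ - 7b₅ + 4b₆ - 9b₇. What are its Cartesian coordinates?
(-5, 2, 7, -12, 1, 2, -13)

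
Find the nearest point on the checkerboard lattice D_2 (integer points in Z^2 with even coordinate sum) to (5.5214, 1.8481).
(6, 2)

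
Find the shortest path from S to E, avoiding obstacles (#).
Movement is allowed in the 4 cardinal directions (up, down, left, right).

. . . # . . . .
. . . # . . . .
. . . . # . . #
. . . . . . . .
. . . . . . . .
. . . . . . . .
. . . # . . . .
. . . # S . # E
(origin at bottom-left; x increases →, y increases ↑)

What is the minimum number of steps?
5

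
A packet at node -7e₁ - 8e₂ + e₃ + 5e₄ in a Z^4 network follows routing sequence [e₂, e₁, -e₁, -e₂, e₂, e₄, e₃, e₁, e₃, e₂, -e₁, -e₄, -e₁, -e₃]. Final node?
(-8, -6, 2, 5)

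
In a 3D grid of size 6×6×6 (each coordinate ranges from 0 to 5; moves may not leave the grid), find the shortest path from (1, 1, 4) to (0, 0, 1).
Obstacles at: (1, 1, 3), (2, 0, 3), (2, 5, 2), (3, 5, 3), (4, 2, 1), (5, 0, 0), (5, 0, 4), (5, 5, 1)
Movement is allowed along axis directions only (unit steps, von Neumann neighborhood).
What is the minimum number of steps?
5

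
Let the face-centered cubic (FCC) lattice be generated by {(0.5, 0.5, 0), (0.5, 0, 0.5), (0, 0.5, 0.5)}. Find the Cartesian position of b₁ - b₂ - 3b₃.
(0, -1, -2)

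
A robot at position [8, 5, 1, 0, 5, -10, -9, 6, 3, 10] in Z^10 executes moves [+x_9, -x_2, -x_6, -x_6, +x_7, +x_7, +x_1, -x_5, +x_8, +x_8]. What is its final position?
(9, 4, 1, 0, 4, -12, -7, 8, 4, 10)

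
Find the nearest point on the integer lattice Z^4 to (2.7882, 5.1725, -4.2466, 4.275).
(3, 5, -4, 4)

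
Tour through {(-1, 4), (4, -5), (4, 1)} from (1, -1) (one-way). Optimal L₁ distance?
21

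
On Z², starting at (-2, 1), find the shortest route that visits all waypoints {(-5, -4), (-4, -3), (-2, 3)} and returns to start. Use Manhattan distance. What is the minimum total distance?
20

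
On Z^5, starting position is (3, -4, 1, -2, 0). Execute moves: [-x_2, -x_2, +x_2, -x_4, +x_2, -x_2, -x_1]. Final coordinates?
(2, -5, 1, -3, 0)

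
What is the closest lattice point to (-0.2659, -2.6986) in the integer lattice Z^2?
(0, -3)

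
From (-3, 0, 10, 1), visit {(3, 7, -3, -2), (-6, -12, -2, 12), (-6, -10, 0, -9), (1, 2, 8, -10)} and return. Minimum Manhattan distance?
144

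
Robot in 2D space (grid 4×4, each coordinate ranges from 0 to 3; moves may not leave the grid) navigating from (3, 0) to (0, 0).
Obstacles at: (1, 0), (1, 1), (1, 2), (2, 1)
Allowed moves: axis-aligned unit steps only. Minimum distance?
9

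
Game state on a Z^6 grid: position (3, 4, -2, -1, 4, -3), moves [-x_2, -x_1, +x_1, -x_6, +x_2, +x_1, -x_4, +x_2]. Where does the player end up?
(4, 5, -2, -2, 4, -4)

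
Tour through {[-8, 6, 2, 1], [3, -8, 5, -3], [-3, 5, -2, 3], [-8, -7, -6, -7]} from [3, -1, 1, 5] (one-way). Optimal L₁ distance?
85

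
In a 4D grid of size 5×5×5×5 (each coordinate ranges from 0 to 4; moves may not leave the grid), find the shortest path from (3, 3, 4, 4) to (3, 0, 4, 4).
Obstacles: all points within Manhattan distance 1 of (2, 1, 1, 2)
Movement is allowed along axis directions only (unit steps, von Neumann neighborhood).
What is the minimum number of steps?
3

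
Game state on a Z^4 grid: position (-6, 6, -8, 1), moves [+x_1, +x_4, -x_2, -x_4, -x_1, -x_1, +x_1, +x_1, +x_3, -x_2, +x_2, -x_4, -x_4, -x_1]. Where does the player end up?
(-6, 5, -7, -1)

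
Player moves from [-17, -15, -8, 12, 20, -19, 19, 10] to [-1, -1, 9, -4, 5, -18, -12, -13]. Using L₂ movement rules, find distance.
52.0865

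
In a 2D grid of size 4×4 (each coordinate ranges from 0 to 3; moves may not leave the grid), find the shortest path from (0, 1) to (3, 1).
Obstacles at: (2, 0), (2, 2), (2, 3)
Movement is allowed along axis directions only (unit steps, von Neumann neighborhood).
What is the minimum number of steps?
3
(one shortest path: (0, 1) → (1, 1) → (2, 1) → (3, 1))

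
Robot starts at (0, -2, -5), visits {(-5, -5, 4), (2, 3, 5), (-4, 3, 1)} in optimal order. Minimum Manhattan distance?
39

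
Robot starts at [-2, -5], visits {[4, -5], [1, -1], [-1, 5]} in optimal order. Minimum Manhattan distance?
21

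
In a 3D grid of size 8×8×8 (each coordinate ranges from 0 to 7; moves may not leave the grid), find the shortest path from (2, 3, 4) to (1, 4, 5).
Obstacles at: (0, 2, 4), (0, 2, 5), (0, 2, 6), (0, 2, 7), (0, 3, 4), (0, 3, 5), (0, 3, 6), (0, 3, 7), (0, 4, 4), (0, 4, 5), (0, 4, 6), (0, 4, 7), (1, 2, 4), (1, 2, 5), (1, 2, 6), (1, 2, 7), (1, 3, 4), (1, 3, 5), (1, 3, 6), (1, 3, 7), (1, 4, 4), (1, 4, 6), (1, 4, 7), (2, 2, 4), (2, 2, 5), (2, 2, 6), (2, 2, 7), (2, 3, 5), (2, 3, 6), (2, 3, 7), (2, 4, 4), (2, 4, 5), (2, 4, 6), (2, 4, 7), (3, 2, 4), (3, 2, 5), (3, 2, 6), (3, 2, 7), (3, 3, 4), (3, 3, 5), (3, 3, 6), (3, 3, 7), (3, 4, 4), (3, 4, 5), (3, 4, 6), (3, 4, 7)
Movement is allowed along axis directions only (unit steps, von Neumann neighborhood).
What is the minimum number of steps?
7
(one shortest path: (2, 3, 4) → (2, 3, 3) → (1, 3, 3) → (1, 4, 3) → (1, 5, 3) → (1, 5, 4) → (1, 5, 5) → (1, 4, 5))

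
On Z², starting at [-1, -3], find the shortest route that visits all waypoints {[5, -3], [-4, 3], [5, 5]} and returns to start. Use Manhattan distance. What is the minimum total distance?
34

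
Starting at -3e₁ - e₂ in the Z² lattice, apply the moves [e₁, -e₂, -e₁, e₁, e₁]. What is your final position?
(-1, -2)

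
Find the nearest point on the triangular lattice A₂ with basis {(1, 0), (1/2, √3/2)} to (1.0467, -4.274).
(1.5, -4.33)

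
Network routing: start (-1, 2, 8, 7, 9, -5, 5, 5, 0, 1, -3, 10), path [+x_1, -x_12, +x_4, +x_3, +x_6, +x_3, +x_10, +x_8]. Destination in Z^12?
(0, 2, 10, 8, 9, -4, 5, 6, 0, 2, -3, 9)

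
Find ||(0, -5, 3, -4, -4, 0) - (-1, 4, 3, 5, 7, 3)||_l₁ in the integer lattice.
33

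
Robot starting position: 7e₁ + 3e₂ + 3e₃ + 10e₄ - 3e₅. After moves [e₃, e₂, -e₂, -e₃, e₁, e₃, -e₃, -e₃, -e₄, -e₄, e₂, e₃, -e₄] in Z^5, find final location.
(8, 4, 3, 7, -3)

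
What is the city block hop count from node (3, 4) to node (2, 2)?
3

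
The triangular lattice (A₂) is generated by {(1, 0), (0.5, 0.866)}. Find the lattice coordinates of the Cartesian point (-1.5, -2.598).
-3b₂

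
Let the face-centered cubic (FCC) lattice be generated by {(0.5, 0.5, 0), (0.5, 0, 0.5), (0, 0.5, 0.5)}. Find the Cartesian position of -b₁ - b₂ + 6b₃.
(-1, 2.5, 2.5)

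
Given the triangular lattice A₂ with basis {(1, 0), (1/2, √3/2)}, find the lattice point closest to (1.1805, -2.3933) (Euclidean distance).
(1.5, -2.598)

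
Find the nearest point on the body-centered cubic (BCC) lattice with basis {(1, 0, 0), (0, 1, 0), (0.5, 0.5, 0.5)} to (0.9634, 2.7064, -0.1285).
(1, 3, 0)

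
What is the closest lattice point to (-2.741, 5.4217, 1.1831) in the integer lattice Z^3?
(-3, 5, 1)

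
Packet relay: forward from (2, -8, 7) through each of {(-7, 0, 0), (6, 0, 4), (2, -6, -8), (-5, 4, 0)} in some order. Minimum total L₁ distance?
62
(one optimal route: (2, -8, 7) → (2, -6, -8) → (6, 0, 4) → (-7, 0, 0) → (-5, 4, 0))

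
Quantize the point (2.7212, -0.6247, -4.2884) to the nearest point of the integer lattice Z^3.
(3, -1, -4)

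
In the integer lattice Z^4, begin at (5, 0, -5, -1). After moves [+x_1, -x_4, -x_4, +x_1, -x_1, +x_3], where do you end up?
(6, 0, -4, -3)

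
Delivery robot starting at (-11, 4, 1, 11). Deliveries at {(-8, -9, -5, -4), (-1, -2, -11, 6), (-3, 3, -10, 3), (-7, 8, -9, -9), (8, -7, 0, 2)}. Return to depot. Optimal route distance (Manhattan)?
162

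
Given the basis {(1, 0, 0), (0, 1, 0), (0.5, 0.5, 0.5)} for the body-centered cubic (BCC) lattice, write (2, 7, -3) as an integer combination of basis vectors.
5b₁ + 10b₂ - 6b₃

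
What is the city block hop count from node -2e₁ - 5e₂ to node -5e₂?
2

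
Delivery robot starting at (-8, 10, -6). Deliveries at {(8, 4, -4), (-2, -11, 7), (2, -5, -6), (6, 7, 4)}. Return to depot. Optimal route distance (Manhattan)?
114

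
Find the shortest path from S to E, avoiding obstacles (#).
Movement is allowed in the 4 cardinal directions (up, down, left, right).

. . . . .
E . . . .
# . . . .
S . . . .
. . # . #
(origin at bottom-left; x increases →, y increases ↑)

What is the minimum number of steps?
4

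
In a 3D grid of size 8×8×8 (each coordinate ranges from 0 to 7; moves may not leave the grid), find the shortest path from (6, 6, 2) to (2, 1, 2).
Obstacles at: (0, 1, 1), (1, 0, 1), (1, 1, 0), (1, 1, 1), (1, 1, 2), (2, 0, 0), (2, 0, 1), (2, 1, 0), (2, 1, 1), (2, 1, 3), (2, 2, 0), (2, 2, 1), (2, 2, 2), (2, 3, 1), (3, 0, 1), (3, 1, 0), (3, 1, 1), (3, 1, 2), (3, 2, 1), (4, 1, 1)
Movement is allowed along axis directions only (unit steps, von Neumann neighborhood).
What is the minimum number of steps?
11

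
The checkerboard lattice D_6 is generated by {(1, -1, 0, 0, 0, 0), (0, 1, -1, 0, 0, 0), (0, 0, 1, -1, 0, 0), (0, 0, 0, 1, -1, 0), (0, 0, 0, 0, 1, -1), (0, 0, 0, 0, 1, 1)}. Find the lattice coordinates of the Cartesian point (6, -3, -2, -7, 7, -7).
6b₁ + 3b₂ + b₃ - 6b₄ + 4b₅ - 3b₆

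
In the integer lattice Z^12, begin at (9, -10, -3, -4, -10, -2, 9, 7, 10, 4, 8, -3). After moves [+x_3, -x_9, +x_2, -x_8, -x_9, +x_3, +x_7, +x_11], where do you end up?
(9, -9, -1, -4, -10, -2, 10, 6, 8, 4, 9, -3)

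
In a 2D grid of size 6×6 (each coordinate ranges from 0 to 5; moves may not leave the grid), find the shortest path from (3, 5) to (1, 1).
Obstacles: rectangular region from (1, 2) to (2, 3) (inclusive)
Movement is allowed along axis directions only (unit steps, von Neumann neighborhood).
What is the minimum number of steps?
6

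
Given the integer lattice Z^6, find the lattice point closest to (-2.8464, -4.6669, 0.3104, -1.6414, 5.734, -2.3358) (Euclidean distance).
(-3, -5, 0, -2, 6, -2)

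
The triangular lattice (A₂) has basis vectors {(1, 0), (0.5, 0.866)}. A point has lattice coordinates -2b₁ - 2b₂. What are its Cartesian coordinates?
(-3, -1.732)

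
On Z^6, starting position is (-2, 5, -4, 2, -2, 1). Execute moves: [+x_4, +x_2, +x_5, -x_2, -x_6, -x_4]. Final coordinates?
(-2, 5, -4, 2, -1, 0)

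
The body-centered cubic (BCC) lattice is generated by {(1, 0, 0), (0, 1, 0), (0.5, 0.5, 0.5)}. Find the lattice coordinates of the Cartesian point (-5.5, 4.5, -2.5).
-3b₁ + 7b₂ - 5b₃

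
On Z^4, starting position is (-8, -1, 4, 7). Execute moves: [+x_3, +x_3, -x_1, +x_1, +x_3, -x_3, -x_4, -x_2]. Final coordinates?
(-8, -2, 6, 6)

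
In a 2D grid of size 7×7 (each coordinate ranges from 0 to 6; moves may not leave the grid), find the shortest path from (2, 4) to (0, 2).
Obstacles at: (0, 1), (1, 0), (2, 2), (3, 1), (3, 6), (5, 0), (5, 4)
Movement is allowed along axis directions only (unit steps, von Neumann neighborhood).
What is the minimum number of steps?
4
(one shortest path: (2, 4) → (1, 4) → (0, 4) → (0, 3) → (0, 2))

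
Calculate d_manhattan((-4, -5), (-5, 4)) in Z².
10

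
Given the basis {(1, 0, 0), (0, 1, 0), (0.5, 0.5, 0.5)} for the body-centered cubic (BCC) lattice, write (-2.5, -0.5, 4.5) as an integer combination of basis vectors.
-7b₁ - 5b₂ + 9b₃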